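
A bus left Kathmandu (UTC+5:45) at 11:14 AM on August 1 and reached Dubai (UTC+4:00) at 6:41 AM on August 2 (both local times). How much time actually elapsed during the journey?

21 hours 12 minutes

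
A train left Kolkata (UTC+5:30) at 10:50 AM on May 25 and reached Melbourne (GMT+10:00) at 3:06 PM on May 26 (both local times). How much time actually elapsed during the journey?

23 hours 46 minutes

Melbourne is 4:30 ahead of Kolkata.
Clock-face elapsed time (ignoring zones) is 28 hours 16 minutes.
Actual elapsed = 28 hours 16 minutes − 4:30 = 23 hours 46 minutes.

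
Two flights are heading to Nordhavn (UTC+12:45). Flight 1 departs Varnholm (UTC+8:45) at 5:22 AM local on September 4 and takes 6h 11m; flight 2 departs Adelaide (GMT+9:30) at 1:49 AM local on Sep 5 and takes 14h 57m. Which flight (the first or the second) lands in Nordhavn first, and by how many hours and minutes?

Flight 1 in UTC: 5:22 AM − 8:45 = 8:37 PM on Sep 3.
+6 hours and 11 minutes → arrive 2:48 AM UTC on Sep 4.
Flight 2 in UTC: 1:49 AM − 9:30 = 4:19 PM on Sep 4.
+14 hours and 57 minutes → arrive 7:16 AM UTC on Sep 5.
Flight 1 lands earlier by 28 hours 28 minutes.

the first, by 28 hours 28 minutes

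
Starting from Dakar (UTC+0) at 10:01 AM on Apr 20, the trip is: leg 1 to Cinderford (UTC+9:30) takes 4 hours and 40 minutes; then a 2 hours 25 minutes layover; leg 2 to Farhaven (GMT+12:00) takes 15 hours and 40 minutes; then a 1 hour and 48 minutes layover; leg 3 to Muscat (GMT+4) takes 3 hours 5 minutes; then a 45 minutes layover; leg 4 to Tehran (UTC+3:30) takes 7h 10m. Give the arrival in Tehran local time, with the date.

Dakar is at UTC+0, so departure is already 10:01 AM UTC on Apr 20.
Add 4 hours 40 minutes leg 1 → 2:41 PM UTC.
Add 2 hours and 25 minutes layover in Cinderford → 5:06 PM UTC.
Add 15 hours 40 minutes leg 2 → 8:46 AM UTC (Apr 21).
Add 1 hour 48 minutes layover in Farhaven → 10:34 AM UTC.
Add 3 hours and 5 minutes leg 3 → 1:39 PM UTC.
Add 45 minutes layover in Muscat → 2:24 PM UTC.
Add 7 hours and 10 minutes leg 4 → 9:34 PM UTC.
Tehran is UTC+3:30, so local arrival = 9:34 PM + 3:30 = 1:04 AM on Apr 22.

1:04 AM on Apr 22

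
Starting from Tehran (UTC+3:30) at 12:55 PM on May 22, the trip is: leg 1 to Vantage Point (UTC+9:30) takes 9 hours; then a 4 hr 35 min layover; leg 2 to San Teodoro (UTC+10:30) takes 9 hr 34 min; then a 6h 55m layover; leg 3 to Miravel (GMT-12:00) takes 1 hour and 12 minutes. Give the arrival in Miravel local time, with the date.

4:41 AM on May 23

Convert departure to UTC: 12:55 PM − 3:30 = 9:25 AM UTC on May 22.
Add 9 hours leg 1 → 6:25 PM UTC.
Add 4 hours 35 minutes layover in Vantage Point → 11:00 PM UTC.
Add 9 hours 34 minutes leg 2 → 8:34 AM UTC (May 23).
Add 6 hours and 55 minutes layover in San Teodoro → 3:29 PM UTC.
Add 1 hour and 12 minutes leg 3 → 4:41 PM UTC.
Miravel is UTC−12:00, so local arrival = 4:41 PM − 12:00 = 4:41 AM on May 23.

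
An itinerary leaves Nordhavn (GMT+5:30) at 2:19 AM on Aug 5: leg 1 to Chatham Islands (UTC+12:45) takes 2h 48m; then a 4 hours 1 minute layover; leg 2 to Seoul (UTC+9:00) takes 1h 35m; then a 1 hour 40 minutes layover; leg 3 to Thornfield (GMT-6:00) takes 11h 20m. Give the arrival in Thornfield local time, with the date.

Convert departure to UTC: 2:19 AM − 5:30 = 8:49 PM UTC on Aug 4.
Add 2 hours 48 minutes leg 1 → 11:37 PM UTC.
Add 4 hours 1 minute layover in Chatham Islands → 3:38 AM UTC (Aug 5).
Add 1 hour and 35 minutes leg 2 → 5:13 AM UTC.
Add 1 hour and 40 minutes layover in Seoul → 6:53 AM UTC.
Add 11 hours and 20 minutes leg 3 → 6:13 PM UTC.
Thornfield is UTC−6:00, so local arrival = 6:13 PM − 6:00 = 12:13 PM on Aug 5.

12:13 PM on August 5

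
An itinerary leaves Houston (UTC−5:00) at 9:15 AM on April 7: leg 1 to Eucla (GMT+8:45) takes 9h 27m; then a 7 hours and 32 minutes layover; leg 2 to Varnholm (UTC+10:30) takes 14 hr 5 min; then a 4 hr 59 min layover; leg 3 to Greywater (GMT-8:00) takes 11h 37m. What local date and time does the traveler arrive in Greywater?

Convert departure to UTC: 9:15 AM + 5:00 = 2:15 PM UTC on Apr 7.
Add 9 hours and 27 minutes leg 1 → 11:42 PM UTC.
Add 7 hours 32 minutes layover in Eucla → 7:14 AM UTC (Apr 8).
Add 14 hours 5 minutes leg 2 → 9:19 PM UTC.
Add 4 hours and 59 minutes layover in Varnholm → 2:18 AM UTC (Apr 9).
Add 11 hours 37 minutes leg 3 → 1:55 PM UTC.
Greywater is UTC−8:00, so local arrival = 1:55 PM − 8:00 = 5:55 AM on Apr 9.

5:55 AM on Apr 9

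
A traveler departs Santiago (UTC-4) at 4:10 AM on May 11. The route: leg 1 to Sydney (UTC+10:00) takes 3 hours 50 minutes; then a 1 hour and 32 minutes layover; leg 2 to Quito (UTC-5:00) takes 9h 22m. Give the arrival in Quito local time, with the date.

Convert departure to UTC: 4:10 AM + 4:00 = 8:10 AM UTC on May 11.
Add 3 hours 50 minutes leg 1 → 12:00 PM UTC.
Add 1 hour 32 minutes layover in Sydney → 1:32 PM UTC.
Add 9 hours and 22 minutes leg 2 → 10:54 PM UTC.
Quito is UTC−5:00, so local arrival = 10:54 PM − 5:00 = 5:54 PM on May 11.

5:54 PM on May 11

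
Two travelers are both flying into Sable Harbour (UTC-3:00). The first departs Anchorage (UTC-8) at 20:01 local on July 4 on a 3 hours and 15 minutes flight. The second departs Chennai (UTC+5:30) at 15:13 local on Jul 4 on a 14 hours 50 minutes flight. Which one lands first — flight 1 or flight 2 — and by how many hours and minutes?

the second, by 6 hours 43 minutes

Flight 1 in UTC: 20:01 + 8:00 = 04:01 on Jul 5.
+3 hours 15 minutes → arrive 07:16 UTC on Jul 5.
Flight 2 in UTC: 15:13 − 5:30 = 09:43 on Jul 4.
+14 hours 50 minutes → arrive 00:33 UTC on Jul 5.
Flight 2 lands earlier by 6 hours 43 minutes.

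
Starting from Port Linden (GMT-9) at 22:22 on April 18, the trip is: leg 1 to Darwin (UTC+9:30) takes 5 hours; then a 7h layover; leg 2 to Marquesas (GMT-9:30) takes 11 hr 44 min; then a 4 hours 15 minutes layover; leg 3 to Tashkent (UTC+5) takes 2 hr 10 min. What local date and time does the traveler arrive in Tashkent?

Convert departure to UTC: 22:22 + 9:00 = 07:22 UTC on Apr 19.
Add 5 hours leg 1 → 12:22 UTC.
Add 7 hours layover in Darwin → 19:22 UTC.
Add 11 hours 44 minutes leg 2 → 07:06 UTC (Apr 20).
Add 4 hours 15 minutes layover in Marquesas → 11:21 UTC.
Add 2 hours 10 minutes leg 3 → 13:31 UTC.
Tashkent is UTC+5:00, so local arrival = 13:31 + 5:00 = 18:31 on Apr 20.

18:31 on April 20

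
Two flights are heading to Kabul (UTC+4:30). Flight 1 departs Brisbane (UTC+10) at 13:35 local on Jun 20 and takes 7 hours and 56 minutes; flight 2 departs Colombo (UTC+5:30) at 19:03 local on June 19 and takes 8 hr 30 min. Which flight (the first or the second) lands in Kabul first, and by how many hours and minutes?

Flight 1 in UTC: 13:35 − 10:00 = 03:35 on Jun 20.
+7 hours 56 minutes → arrive 11:31 UTC on Jun 20.
Flight 2 in UTC: 19:03 − 5:30 = 13:33 on Jun 19.
+8 hours and 30 minutes → arrive 22:03 UTC on Jun 19.
Flight 2 lands earlier by 13 hours 28 minutes.

the second, by 13 hours 28 minutes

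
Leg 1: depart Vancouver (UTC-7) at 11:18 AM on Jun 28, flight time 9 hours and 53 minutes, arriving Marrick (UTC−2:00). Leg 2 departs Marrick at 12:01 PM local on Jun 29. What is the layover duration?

Convert departure to UTC: 11:18 AM + 7:00 = 6:18 PM UTC on Jun 28.
Add 9 hours 53 minutes flight time → 4:11 AM UTC (Jun 29).
Marrick is UTC−2:00, so local arrival = 4:11 AM − 2:00 = 2:11 AM on Jun 29.
Layover = 12:01 PM − 2:11 AM = 9 hours 50 minutes.

9 hours 50 minutes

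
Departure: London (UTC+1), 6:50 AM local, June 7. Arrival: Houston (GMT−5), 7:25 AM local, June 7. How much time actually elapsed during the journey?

6 hours 35 minutes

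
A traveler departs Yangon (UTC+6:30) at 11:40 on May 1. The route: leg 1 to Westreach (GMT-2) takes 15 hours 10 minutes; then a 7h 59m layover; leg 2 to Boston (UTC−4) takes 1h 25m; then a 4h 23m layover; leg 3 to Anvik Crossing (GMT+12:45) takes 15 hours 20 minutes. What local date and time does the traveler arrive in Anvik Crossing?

Convert departure to UTC: 11:40 − 6:30 = 05:10 UTC on May 1.
Add 15 hours and 10 minutes leg 1 → 20:20 UTC.
Add 7 hours and 59 minutes layover in Westreach → 04:19 UTC (May 2).
Add 1 hour and 25 minutes leg 2 → 05:44 UTC.
Add 4 hours 23 minutes layover in Boston → 10:07 UTC.
Add 15 hours and 20 minutes leg 3 → 01:27 UTC (May 3).
Anvik Crossing is UTC+12:45, so local arrival = 01:27 + 12:45 = 14:12 on May 3.

14:12 on May 3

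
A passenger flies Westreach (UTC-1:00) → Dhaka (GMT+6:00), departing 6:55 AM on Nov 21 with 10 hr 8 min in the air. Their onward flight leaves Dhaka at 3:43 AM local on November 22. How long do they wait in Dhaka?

3 hours 40 minutes

Convert departure to UTC: 6:55 AM + 1:00 = 7:55 AM UTC on Nov 21.
Add 10 hours and 8 minutes flight time → 6:03 PM UTC.
Dhaka is UTC+6:00, so local arrival = 6:03 PM + 6:00 = 12:03 AM on Nov 22.
Layover = 3:43 AM − 12:03 AM = 3 hours 40 minutes.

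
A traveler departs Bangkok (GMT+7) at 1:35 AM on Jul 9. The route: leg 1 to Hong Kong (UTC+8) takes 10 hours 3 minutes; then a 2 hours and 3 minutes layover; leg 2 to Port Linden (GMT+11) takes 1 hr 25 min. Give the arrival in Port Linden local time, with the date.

7:06 PM on Jul 9

Convert departure to UTC: 1:35 AM − 7:00 = 6:35 PM UTC on Jul 8.
Add 10 hours 3 minutes leg 1 → 4:38 AM UTC (Jul 9).
Add 2 hours and 3 minutes layover in Hong Kong → 6:41 AM UTC.
Add 1 hour 25 minutes leg 2 → 8:06 AM UTC.
Port Linden is UTC+11:00, so local arrival = 8:06 AM + 11:00 = 7:06 PM on Jul 9.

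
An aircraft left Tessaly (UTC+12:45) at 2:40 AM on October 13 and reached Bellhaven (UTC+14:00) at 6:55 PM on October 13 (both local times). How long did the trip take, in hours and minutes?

15 hours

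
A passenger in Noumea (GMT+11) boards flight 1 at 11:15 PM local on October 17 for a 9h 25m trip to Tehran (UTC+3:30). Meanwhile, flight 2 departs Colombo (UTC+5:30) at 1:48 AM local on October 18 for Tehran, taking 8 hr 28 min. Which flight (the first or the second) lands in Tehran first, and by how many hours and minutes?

Flight 1 in UTC: 11:15 PM − 11:00 = 12:15 PM on Oct 17.
+9 hours and 25 minutes → arrive 9:40 PM UTC on Oct 17.
Flight 2 in UTC: 1:48 AM − 5:30 = 8:18 PM on Oct 17.
+8 hours and 28 minutes → arrive 4:46 AM UTC on Oct 18.
Flight 1 lands earlier by 7 hours 6 minutes.

the first, by 7 hours 6 minutes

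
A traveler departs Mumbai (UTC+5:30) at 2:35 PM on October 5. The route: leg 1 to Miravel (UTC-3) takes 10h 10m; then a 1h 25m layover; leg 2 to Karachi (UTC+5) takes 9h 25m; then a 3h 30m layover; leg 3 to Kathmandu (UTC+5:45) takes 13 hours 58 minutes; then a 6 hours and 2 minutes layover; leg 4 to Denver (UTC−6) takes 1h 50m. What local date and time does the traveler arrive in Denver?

Convert departure to UTC: 2:35 PM − 5:30 = 9:05 AM UTC on Oct 5.
Add 10 hours and 10 minutes leg 1 → 7:15 PM UTC.
Add 1 hour 25 minutes layover in Miravel → 8:40 PM UTC.
Add 9 hours 25 minutes leg 2 → 6:05 AM UTC (Oct 6).
Add 3 hours 30 minutes layover in Karachi → 9:35 AM UTC.
Add 13 hours and 58 minutes leg 3 → 11:33 PM UTC.
Add 6 hours and 2 minutes layover in Kathmandu → 5:35 AM UTC (Oct 7).
Add 1 hour and 50 minutes leg 4 → 7:25 AM UTC.
Denver is UTC−6:00, so local arrival = 7:25 AM − 6:00 = 1:25 AM on Oct 7.

1:25 AM on Oct 7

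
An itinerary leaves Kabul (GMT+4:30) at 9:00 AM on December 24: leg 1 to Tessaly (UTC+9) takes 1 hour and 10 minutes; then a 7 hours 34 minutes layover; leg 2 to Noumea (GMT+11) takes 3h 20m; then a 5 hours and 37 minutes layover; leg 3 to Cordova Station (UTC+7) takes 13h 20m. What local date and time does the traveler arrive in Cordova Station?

6:31 PM on Dec 25

Convert departure to UTC: 9:00 AM − 4:30 = 4:30 AM UTC on Dec 24.
Add 1 hour and 10 minutes leg 1 → 5:40 AM UTC.
Add 7 hours 34 minutes layover in Tessaly → 1:14 PM UTC.
Add 3 hours 20 minutes leg 2 → 4:34 PM UTC.
Add 5 hours 37 minutes layover in Noumea → 10:11 PM UTC.
Add 13 hours and 20 minutes leg 3 → 11:31 AM UTC (Dec 25).
Cordova Station is UTC+7:00, so local arrival = 11:31 AM + 7:00 = 6:31 PM on Dec 25.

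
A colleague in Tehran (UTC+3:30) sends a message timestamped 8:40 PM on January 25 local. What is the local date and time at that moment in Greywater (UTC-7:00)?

Greywater is 10:30 behind Tehran.
Shift by the zone difference: 8:40 PM − 10:30 = 10:10 AM on Jan 25 in Greywater.

10:10 AM on January 25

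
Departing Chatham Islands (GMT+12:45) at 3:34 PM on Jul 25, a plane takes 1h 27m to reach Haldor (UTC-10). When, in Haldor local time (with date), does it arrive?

Haldor is 22:45 behind Chatham Islands.
After 1 hour 27 minutes it is 5:01 PM in Chatham Islands.
Shift by the zone difference: 5:01 PM − 22:45 = 6:16 PM on Jul 24 in Haldor.

6:16 PM on Jul 24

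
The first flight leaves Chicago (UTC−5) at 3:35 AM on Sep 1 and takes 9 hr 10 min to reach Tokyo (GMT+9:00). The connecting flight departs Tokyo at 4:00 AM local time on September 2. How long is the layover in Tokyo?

Convert departure to UTC: 3:35 AM + 5:00 = 8:35 AM UTC on Sep 1.
Add 9 hours 10 minutes flight time → 5:45 PM UTC.
Tokyo is UTC+9:00, so local arrival = 5:45 PM + 9:00 = 2:45 AM on Sep 2.
Layover = 4:00 AM − 2:45 AM = 1 hour 15 minutes.

1 hour 15 minutes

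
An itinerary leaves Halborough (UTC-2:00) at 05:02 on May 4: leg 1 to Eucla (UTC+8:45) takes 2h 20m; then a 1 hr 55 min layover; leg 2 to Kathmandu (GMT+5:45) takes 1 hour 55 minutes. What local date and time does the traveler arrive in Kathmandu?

18:57 on May 4

Convert departure to UTC: 05:02 + 2:00 = 07:02 UTC on May 4.
Add 2 hours 20 minutes leg 1 → 09:22 UTC.
Add 1 hour 55 minutes layover in Eucla → 11:17 UTC.
Add 1 hour 55 minutes leg 2 → 13:12 UTC.
Kathmandu is UTC+5:45, so local arrival = 13:12 + 5:45 = 18:57 on May 4.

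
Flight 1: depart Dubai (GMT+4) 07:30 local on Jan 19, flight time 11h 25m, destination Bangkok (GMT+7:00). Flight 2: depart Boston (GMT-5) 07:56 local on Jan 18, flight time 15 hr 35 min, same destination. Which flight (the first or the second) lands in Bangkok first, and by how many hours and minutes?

the second, by 10 hours 24 minutes

Flight 1 in UTC: 07:30 − 4:00 = 03:30 on Jan 19.
+11 hours 25 minutes → arrive 14:55 UTC on Jan 19.
Flight 2 in UTC: 07:56 + 5:00 = 12:56 on Jan 18.
+15 hours 35 minutes → arrive 04:31 UTC on Jan 19.
Flight 2 lands earlier by 10 hours 24 minutes.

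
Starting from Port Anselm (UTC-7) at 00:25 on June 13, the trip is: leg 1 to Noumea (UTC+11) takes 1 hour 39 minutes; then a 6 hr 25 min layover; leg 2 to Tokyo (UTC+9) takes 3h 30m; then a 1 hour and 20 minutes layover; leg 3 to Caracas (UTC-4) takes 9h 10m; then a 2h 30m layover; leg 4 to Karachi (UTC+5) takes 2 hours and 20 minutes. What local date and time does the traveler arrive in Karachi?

Convert departure to UTC: 00:25 + 7:00 = 07:25 UTC on Jun 13.
Add 1 hour 39 minutes leg 1 → 09:04 UTC.
Add 6 hours 25 minutes layover in Noumea → 15:29 UTC.
Add 3 hours and 30 minutes leg 2 → 18:59 UTC.
Add 1 hour 20 minutes layover in Tokyo → 20:19 UTC.
Add 9 hours and 10 minutes leg 3 → 05:29 UTC (Jun 14).
Add 2 hours 30 minutes layover in Caracas → 07:59 UTC.
Add 2 hours 20 minutes leg 4 → 10:19 UTC.
Karachi is UTC+5:00, so local arrival = 10:19 + 5:00 = 15:19 on Jun 14.

15:19 on Jun 14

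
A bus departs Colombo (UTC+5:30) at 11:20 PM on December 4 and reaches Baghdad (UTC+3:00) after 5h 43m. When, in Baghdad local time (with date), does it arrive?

Convert departure to UTC: 11:20 PM − 5:30 = 5:50 PM UTC on Dec 4.
Add 5 hours 43 minutes travel time → 11:33 PM UTC.
Baghdad is UTC+3:00, so local arrival = 11:33 PM + 3:00 = 2:33 AM on Dec 5.

2:33 AM on Dec 5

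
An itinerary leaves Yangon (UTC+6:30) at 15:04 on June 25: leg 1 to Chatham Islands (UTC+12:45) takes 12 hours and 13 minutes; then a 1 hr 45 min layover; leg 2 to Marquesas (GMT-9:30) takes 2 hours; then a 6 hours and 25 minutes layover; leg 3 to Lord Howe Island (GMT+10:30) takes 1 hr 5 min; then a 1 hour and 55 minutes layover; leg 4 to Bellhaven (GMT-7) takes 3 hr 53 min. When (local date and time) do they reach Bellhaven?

06:50 on Jun 26

Convert departure to UTC: 15:04 − 6:30 = 08:34 UTC on Jun 25.
Add 12 hours and 13 minutes leg 1 → 20:47 UTC.
Add 1 hour 45 minutes layover in Chatham Islands → 22:32 UTC.
Add 2 hours leg 2 → 00:32 UTC (Jun 26).
Add 6 hours and 25 minutes layover in Marquesas → 06:57 UTC.
Add 1 hour 5 minutes leg 3 → 08:02 UTC.
Add 1 hour and 55 minutes layover in Lord Howe Island → 09:57 UTC.
Add 3 hours 53 minutes leg 4 → 13:50 UTC.
Bellhaven is UTC−7:00, so local arrival = 13:50 − 7:00 = 06:50 on Jun 26.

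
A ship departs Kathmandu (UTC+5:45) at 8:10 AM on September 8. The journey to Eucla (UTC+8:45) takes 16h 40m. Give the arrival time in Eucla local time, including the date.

Eucla is 3:00 ahead of Kathmandu.
After 16 hours and 40 minutes it is 12:50 AM (Sep 9) in Kathmandu.
Shift by the zone difference: 12:50 AM + 3:00 = 3:50 AM on Sep 9 in Eucla.

3:50 AM on September 9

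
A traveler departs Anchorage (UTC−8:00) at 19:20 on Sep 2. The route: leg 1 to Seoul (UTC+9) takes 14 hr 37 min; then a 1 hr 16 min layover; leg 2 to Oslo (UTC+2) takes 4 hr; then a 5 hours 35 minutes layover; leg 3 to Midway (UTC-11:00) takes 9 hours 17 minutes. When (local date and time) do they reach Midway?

03:05 on September 4

Convert departure to UTC: 19:20 + 8:00 = 03:20 UTC on Sep 3.
Add 14 hours 37 minutes leg 1 → 17:57 UTC.
Add 1 hour 16 minutes layover in Seoul → 19:13 UTC.
Add 4 hours leg 2 → 23:13 UTC.
Add 5 hours 35 minutes layover in Oslo → 04:48 UTC (Sep 4).
Add 9 hours 17 minutes leg 3 → 14:05 UTC.
Midway is UTC−11:00, so local arrival = 14:05 − 11:00 = 03:05 on Sep 4.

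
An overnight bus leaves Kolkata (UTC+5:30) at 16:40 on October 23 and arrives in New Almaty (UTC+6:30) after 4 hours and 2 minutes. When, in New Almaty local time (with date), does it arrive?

Convert departure to UTC: 16:40 − 5:30 = 11:10 UTC on Oct 23.
Add 4 hours and 2 minutes travel time → 15:12 UTC.
New Almaty is UTC+6:30, so local arrival = 15:12 + 6:30 = 21:42 on Oct 23.

21:42 on October 23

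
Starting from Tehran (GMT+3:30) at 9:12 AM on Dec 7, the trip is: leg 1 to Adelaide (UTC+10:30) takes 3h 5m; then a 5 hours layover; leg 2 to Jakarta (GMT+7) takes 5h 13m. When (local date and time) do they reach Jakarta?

2:00 AM on Dec 8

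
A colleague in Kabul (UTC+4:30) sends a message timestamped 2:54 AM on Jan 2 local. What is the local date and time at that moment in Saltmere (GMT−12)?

10:24 AM on January 1

In UTC: 2:54 AM − 4:30 = 10:24 PM on Jan 1.
Saltmere is UTC−12:00: 10:24 PM − 12:00 = 10:24 AM on Jan 1.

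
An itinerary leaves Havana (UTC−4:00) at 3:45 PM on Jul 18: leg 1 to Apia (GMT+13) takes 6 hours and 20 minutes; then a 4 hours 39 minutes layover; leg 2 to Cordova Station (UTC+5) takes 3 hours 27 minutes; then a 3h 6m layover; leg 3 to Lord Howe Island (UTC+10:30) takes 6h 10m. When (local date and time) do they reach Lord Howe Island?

5:57 AM on July 20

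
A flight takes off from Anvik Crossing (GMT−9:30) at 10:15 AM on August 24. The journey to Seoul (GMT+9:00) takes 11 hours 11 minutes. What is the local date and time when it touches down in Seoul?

3:56 PM on August 25

Convert departure to UTC: 10:15 AM + 9:30 = 7:45 PM UTC on Aug 24.
Add 11 hours 11 minutes travel time → 6:56 AM UTC (Aug 25).
Seoul is UTC+9:00, so local arrival = 6:56 AM + 9:00 = 3:56 PM on Aug 25.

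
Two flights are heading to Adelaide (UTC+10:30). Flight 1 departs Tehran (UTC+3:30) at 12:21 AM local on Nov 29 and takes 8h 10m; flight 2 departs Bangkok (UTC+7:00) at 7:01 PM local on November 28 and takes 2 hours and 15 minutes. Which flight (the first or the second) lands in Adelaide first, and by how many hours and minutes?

the second, by 14 hours 45 minutes

Flight 1 in UTC: 12:21 AM − 3:30 = 8:51 PM on Nov 28.
+8 hours 10 minutes → arrive 5:01 AM UTC on Nov 29.
Flight 2 in UTC: 7:01 PM − 7:00 = 12:01 PM on Nov 28.
+2 hours 15 minutes → arrive 2:16 PM UTC on Nov 28.
Flight 2 lands earlier by 14 hours 45 minutes.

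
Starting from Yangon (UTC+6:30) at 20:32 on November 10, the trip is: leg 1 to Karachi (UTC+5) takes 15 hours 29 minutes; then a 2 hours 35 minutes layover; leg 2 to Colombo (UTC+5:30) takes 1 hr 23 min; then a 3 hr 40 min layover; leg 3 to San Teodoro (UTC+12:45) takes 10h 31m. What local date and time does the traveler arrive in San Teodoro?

Convert departure to UTC: 20:32 − 6:30 = 14:02 UTC on Nov 10.
Add 15 hours 29 minutes leg 1 → 05:31 UTC (Nov 11).
Add 2 hours and 35 minutes layover in Karachi → 08:06 UTC.
Add 1 hour 23 minutes leg 2 → 09:29 UTC.
Add 3 hours 40 minutes layover in Colombo → 13:09 UTC.
Add 10 hours 31 minutes leg 3 → 23:40 UTC.
San Teodoro is UTC+12:45, so local arrival = 23:40 + 12:45 = 12:25 on Nov 12.

12:25 on November 12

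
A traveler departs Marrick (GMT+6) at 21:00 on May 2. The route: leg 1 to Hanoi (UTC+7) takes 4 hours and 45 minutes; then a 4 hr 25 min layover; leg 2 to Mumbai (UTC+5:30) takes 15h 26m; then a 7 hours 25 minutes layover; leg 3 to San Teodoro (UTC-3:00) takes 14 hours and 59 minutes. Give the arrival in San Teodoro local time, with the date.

11:00 on May 4

Convert departure to UTC: 21:00 − 6:00 = 15:00 UTC on May 2.
Add 4 hours 45 minutes leg 1 → 19:45 UTC.
Add 4 hours 25 minutes layover in Hanoi → 00:10 UTC (May 3).
Add 15 hours and 26 minutes leg 2 → 15:36 UTC.
Add 7 hours 25 minutes layover in Mumbai → 23:01 UTC.
Add 14 hours and 59 minutes leg 3 → 14:00 UTC (May 4).
San Teodoro is UTC−3:00, so local arrival = 14:00 − 3:00 = 11:00 on May 4.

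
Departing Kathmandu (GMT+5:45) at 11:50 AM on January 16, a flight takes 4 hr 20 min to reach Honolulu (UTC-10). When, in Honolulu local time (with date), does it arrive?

12:25 AM on Jan 16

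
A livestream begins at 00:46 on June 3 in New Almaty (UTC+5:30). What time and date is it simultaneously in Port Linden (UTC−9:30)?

09:46 on June 2

Port Linden is 15:00 behind New Almaty.
Shift by the zone difference: 00:46 − 15:00 = 09:46 on Jun 2 in Port Linden.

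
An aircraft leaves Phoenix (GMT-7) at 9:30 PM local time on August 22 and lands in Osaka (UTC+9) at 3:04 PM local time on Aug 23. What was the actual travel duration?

1 hour 34 minutes

Departure in UTC: 9:30 PM + 7:00 = 4:30 AM on Aug 23.
Arrival in UTC: 3:04 PM − 9:00 = 6:04 AM on Aug 23.
Elapsed = 6:04 AM − 4:30 AM = 1 hour 34 minutes.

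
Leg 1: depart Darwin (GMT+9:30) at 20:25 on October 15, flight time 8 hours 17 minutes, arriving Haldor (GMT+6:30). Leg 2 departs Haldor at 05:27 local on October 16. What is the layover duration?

Convert departure to UTC: 20:25 − 9:30 = 10:55 UTC on Oct 15.
Add 8 hours 17 minutes flight time → 19:12 UTC.
Haldor is UTC+6:30, so local arrival = 19:12 + 6:30 = 01:42 on Oct 16.
Layover = 05:27 − 01:42 = 3 hours 45 minutes.

3 hours 45 minutes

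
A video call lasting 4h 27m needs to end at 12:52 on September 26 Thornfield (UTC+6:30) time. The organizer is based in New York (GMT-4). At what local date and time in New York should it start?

Target end time in UTC: 12:52 − 6:30 = 06:22 on Sep 26.
Subtract 4 hours and 27 minutes → start 01:55 UTC on Sep 26.
New York is UTC−4:00: 01:55 − 4:00 = 21:55 on Sep 25.

21:55 on Sep 25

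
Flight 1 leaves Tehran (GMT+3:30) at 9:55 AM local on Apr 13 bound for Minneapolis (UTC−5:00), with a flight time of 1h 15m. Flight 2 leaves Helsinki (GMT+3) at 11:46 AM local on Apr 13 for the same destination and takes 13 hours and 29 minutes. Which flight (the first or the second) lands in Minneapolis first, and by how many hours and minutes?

Flight 1 in UTC: 9:55 AM − 3:30 = 6:25 AM on Apr 13.
+1 hour and 15 minutes → arrive 7:40 AM UTC on Apr 13.
Flight 2 in UTC: 11:46 AM − 3:00 = 8:46 AM on Apr 13.
+13 hours and 29 minutes → arrive 10:15 PM UTC on Apr 13.
Flight 1 lands earlier by 14 hours 35 minutes.

the first, by 14 hours 35 minutes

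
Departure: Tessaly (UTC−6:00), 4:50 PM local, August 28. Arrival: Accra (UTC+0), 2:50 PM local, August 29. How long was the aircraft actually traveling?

16 hours

Departure in UTC: 4:50 PM + 6:00 = 10:50 PM on Aug 28.
Arrival is already UTC: 2:50 PM on Aug 29.
Elapsed = 2:50 PM − 10:50 PM (+1 day) = 16 hours.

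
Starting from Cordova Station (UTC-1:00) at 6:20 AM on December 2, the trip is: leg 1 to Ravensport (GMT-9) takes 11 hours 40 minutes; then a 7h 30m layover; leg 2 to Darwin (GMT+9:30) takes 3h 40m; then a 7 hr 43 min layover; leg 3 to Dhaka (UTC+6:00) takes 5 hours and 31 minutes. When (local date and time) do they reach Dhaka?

1:24 AM on December 4

Convert departure to UTC: 6:20 AM + 1:00 = 7:20 AM UTC on Dec 2.
Add 11 hours and 40 minutes leg 1 → 7:00 PM UTC.
Add 7 hours and 30 minutes layover in Ravensport → 2:30 AM UTC (Dec 3).
Add 3 hours 40 minutes leg 2 → 6:10 AM UTC.
Add 7 hours and 43 minutes layover in Darwin → 1:53 PM UTC.
Add 5 hours and 31 minutes leg 3 → 7:24 PM UTC.
Dhaka is UTC+6:00, so local arrival = 7:24 PM + 6:00 = 1:24 AM on Dec 4.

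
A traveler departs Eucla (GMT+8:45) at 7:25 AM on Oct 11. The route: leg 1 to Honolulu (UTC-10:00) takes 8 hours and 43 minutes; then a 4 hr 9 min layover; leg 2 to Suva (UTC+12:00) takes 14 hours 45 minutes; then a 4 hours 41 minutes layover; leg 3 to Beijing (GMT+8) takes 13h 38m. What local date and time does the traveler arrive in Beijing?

4:36 AM on October 13

Convert departure to UTC: 7:25 AM − 8:45 = 10:40 PM UTC on Oct 10.
Add 8 hours and 43 minutes leg 1 → 7:23 AM UTC (Oct 11).
Add 4 hours 9 minutes layover in Honolulu → 11:32 AM UTC.
Add 14 hours and 45 minutes leg 2 → 2:17 AM UTC (Oct 12).
Add 4 hours and 41 minutes layover in Suva → 6:58 AM UTC.
Add 13 hours and 38 minutes leg 3 → 8:36 PM UTC.
Beijing is UTC+8:00, so local arrival = 8:36 PM + 8:00 = 4:36 AM on Oct 13.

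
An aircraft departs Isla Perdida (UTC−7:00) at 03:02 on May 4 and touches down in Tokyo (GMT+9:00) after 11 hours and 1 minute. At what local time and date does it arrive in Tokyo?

06:03 on May 5

Convert departure to UTC: 03:02 + 7:00 = 10:02 UTC on May 4.
Add 11 hours and 1 minute travel time → 21:03 UTC.
Tokyo is UTC+9:00, so local arrival = 21:03 + 9:00 = 06:03 on May 5.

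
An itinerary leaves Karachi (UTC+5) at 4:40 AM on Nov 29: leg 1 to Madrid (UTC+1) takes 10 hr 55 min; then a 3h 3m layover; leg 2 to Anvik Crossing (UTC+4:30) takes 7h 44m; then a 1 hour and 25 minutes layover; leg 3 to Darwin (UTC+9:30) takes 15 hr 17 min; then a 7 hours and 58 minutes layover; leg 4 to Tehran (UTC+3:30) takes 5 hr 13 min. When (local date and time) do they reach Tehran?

Convert departure to UTC: 4:40 AM − 5:00 = 11:40 PM UTC on Nov 28.
Add 10 hours 55 minutes leg 1 → 10:35 AM UTC (Nov 29).
Add 3 hours 3 minutes layover in Madrid → 1:38 PM UTC.
Add 7 hours and 44 minutes leg 2 → 9:22 PM UTC.
Add 1 hour and 25 minutes layover in Anvik Crossing → 10:47 PM UTC.
Add 15 hours and 17 minutes leg 3 → 2:04 PM UTC (Nov 30).
Add 7 hours 58 minutes layover in Darwin → 10:02 PM UTC.
Add 5 hours and 13 minutes leg 4 → 3:15 AM UTC (Dec 1).
Tehran is UTC+3:30, so local arrival = 3:15 AM + 3:30 = 6:45 AM on Dec 1.

6:45 AM on December 1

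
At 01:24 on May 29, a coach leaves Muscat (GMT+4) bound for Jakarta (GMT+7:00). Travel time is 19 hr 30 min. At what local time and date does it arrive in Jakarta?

23:54 on May 29

Convert departure to UTC: 01:24 − 4:00 = 21:24 UTC on May 28.
Add 19 hours 30 minutes travel time → 16:54 UTC (May 29).
Jakarta is UTC+7:00, so local arrival = 16:54 + 7:00 = 23:54 on May 29.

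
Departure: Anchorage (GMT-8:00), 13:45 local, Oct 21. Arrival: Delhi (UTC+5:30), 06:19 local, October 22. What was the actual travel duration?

3 hours 4 minutes

Departure in UTC: 13:45 + 8:00 = 21:45 on Oct 21.
Arrival in UTC: 06:19 − 5:30 = 00:49 on Oct 22.
Elapsed = 00:49 − 21:45 (+1 day) = 3 hours 4 minutes.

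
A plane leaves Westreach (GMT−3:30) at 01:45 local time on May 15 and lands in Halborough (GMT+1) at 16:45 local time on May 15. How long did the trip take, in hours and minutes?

Departure in UTC: 01:45 + 3:30 = 05:15 on May 15.
Arrival in UTC: 16:45 − 1:00 = 15:45 on May 15.
Elapsed = 15:45 − 05:15 = 10 hours 30 minutes.

10 hours 30 minutes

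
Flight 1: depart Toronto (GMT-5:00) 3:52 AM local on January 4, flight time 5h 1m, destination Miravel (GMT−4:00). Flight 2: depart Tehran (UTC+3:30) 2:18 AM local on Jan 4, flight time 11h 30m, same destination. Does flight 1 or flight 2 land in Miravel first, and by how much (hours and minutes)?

Flight 1 in UTC: 3:52 AM + 5:00 = 8:52 AM on Jan 4.
+5 hours 1 minute → arrive 1:53 PM UTC on Jan 4.
Flight 2 in UTC: 2:18 AM − 3:30 = 10:48 PM on Jan 3.
+11 hours and 30 minutes → arrive 10:18 AM UTC on Jan 4.
Flight 2 lands earlier by 3 hours 35 minutes.

the second, by 3 hours 35 minutes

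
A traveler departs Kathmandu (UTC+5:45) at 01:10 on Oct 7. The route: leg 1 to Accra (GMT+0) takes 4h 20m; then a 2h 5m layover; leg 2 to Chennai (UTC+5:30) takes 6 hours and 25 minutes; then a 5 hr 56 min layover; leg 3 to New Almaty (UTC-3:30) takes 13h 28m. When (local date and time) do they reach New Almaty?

Convert departure to UTC: 01:10 − 5:45 = 19:25 UTC on Oct 6.
Add 4 hours and 20 minutes leg 1 → 23:45 UTC.
Add 2 hours 5 minutes layover in Accra → 01:50 UTC (Oct 7).
Add 6 hours 25 minutes leg 2 → 08:15 UTC.
Add 5 hours and 56 minutes layover in Chennai → 14:11 UTC.
Add 13 hours and 28 minutes leg 3 → 03:39 UTC (Oct 8).
New Almaty is UTC−3:30, so local arrival = 03:39 − 3:30 = 00:09 on Oct 8.

00:09 on Oct 8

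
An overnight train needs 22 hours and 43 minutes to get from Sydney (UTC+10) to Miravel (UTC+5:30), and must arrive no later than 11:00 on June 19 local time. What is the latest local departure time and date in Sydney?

16:47 on June 18

Target arrival in UTC: 11:00 − 5:30 = 05:30 on Jun 19.
Subtract 22 hours 43 minutes → departure 06:47 UTC on Jun 18.
Sydney is UTC+10:00: 06:47 + 10:00 = 16:47 on Jun 18.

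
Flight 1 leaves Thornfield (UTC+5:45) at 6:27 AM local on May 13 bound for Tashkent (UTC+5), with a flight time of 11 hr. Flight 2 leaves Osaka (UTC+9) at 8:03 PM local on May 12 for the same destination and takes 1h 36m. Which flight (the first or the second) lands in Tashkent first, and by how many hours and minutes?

the second, by 23 hours 3 minutes

Flight 1 in UTC: 6:27 AM − 5:45 = 12:42 AM on May 13.
+11 hours → arrive 11:42 AM UTC on May 13.
Flight 2 in UTC: 8:03 PM − 9:00 = 11:03 AM on May 12.
+1 hour and 36 minutes → arrive 12:39 PM UTC on May 12.
Flight 2 lands earlier by 23 hours 3 minutes.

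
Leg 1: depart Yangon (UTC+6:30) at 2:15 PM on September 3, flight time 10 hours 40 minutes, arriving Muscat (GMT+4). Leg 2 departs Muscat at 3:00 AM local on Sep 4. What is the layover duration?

Convert departure to UTC: 2:15 PM − 6:30 = 7:45 AM UTC on Sep 3.
Add 10 hours and 40 minutes flight time → 6:25 PM UTC.
Muscat is UTC+4:00, so local arrival = 6:25 PM + 4:00 = 10:25 PM on Sep 3.
Layover = 3:00 AM − 10:25 PM (+1 day) = 4 hours 35 minutes.

4 hours 35 minutes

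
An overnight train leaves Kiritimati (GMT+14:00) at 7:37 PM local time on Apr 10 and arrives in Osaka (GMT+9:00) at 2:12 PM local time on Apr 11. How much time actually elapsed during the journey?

Departure in UTC: 7:37 PM − 14:00 = 5:37 AM on Apr 10.
Arrival in UTC: 2:12 PM − 9:00 = 5:12 AM on Apr 11.
Elapsed = 5:12 AM − 5:37 AM (+1 day) = 23 hours 35 minutes.

23 hours 35 minutes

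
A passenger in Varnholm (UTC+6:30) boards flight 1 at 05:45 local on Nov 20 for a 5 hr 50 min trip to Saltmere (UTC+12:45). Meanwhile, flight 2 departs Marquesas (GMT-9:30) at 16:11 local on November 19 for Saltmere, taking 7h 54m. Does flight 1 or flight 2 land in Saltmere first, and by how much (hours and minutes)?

the first, by 4 hours 30 minutes

Flight 1 in UTC: 05:45 − 6:30 = 23:15 on Nov 19.
+5 hours and 50 minutes → arrive 05:05 UTC on Nov 20.
Flight 2 in UTC: 16:11 + 9:30 = 01:41 on Nov 20.
+7 hours 54 minutes → arrive 09:35 UTC on Nov 20.
Flight 1 lands earlier by 4 hours 30 minutes.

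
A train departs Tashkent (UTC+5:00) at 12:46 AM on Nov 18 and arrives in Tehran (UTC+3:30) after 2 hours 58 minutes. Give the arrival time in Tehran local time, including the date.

2:14 AM on November 18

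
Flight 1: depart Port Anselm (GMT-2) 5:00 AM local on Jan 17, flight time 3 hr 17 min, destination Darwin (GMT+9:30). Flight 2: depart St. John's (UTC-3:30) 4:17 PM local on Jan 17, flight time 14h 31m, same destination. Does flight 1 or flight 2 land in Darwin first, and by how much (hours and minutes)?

the first, by 24 hours 1 minute

Flight 1 in UTC: 5:00 AM + 2:00 = 7:00 AM on Jan 17.
+3 hours 17 minutes → arrive 10:17 AM UTC on Jan 17.
Flight 2 in UTC: 4:17 PM + 3:30 = 7:47 PM on Jan 17.
+14 hours and 31 minutes → arrive 10:18 AM UTC on Jan 18.
Flight 1 lands earlier by 24 hours 1 minute.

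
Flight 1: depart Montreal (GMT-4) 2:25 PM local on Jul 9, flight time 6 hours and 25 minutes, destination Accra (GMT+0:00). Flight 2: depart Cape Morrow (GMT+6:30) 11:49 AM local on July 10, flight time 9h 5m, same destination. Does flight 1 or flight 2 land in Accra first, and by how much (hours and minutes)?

the first, by 13 hours 34 minutes

Flight 1 in UTC: 2:25 PM + 4:00 = 6:25 PM on Jul 9.
+6 hours 25 minutes → arrive 12:50 AM UTC on Jul 10.
Flight 2 in UTC: 11:49 AM − 6:30 = 5:19 AM on Jul 10.
+9 hours 5 minutes → arrive 2:24 PM UTC on Jul 10.
Flight 1 lands earlier by 13 hours 34 minutes.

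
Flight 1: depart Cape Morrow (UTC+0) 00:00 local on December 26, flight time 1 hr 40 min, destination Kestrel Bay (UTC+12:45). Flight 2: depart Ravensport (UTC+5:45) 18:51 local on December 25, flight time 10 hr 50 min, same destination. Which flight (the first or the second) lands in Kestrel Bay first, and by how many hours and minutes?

the second, by 1 hour 44 minutes

Flight 1 departs at 00:00 UTC (Dec 26).
+1 hour 40 minutes → arrive 01:40 UTC on Dec 26.
Flight 2 in UTC: 18:51 − 5:45 = 13:06 on Dec 25.
+10 hours 50 minutes → arrive 23:56 UTC on Dec 25.
Flight 2 lands earlier by 1 hour 44 minutes.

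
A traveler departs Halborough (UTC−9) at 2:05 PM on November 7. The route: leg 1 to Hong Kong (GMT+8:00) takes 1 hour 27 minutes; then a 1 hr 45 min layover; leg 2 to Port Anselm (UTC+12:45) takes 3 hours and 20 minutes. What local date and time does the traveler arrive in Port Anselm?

6:22 PM on November 8

Convert departure to UTC: 2:05 PM + 9:00 = 11:05 PM UTC on Nov 7.
Add 1 hour and 27 minutes leg 1 → 12:32 AM UTC (Nov 8).
Add 1 hour 45 minutes layover in Hong Kong → 2:17 AM UTC.
Add 3 hours 20 minutes leg 2 → 5:37 AM UTC.
Port Anselm is UTC+12:45, so local arrival = 5:37 AM + 12:45 = 6:22 PM on Nov 8.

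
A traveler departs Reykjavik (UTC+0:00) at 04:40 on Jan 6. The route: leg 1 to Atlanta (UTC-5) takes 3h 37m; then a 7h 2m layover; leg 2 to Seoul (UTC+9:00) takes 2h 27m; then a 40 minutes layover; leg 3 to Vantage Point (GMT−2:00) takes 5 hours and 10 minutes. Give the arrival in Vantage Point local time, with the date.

Reykjavik is at UTC+0, so departure is already 04:40 UTC on Jan 6.
Add 3 hours 37 minutes leg 1 → 08:17 UTC.
Add 7 hours 2 minutes layover in Atlanta → 15:19 UTC.
Add 2 hours 27 minutes leg 2 → 17:46 UTC.
Add 40 minutes layover in Seoul → 18:26 UTC.
Add 5 hours and 10 minutes leg 3 → 23:36 UTC.
Vantage Point is UTC−2:00, so local arrival = 23:36 − 2:00 = 21:36 on Jan 6.

21:36 on January 6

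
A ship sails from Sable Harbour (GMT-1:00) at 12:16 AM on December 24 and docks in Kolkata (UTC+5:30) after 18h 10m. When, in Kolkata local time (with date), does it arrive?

Convert departure to UTC: 12:16 AM + 1:00 = 1:16 AM UTC on Dec 24.
Add 18 hours and 10 minutes travel time → 7:26 PM UTC.
Kolkata is UTC+5:30, so local arrival = 7:26 PM + 5:30 = 12:56 AM on Dec 25.

12:56 AM on December 25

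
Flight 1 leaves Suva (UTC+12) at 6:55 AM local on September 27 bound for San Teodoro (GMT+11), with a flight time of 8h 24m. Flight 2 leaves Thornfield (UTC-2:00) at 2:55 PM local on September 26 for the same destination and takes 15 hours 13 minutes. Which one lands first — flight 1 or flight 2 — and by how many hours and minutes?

Flight 1 in UTC: 6:55 AM − 12:00 = 6:55 PM on Sep 26.
+8 hours and 24 minutes → arrive 3:19 AM UTC on Sep 27.
Flight 2 in UTC: 2:55 PM + 2:00 = 4:55 PM on Sep 26.
+15 hours and 13 minutes → arrive 8:08 AM UTC on Sep 27.
Flight 1 lands earlier by 4 hours 49 minutes.

the first, by 4 hours 49 minutes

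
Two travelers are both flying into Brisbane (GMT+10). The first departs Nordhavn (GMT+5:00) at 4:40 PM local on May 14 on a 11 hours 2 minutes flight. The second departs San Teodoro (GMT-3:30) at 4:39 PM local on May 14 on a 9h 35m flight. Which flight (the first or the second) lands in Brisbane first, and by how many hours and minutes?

Flight 1 in UTC: 4:40 PM − 5:00 = 11:40 AM on May 14.
+11 hours 2 minutes → arrive 10:42 PM UTC on May 14.
Flight 2 in UTC: 4:39 PM + 3:30 = 8:09 PM on May 14.
+9 hours 35 minutes → arrive 5:44 AM UTC on May 15.
Flight 1 lands earlier by 7 hours 2 minutes.

the first, by 7 hours 2 minutes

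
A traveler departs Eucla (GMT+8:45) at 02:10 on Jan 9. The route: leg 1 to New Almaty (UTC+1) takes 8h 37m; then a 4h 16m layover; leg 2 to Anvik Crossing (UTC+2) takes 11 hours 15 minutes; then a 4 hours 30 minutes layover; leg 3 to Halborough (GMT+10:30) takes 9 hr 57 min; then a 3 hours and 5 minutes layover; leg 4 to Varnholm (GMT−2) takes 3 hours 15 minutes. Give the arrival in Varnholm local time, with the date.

Convert departure to UTC: 02:10 − 8:45 = 17:25 UTC on Jan 8.
Add 8 hours 37 minutes leg 1 → 02:02 UTC (Jan 9).
Add 4 hours 16 minutes layover in New Almaty → 06:18 UTC.
Add 11 hours and 15 minutes leg 2 → 17:33 UTC.
Add 4 hours and 30 minutes layover in Anvik Crossing → 22:03 UTC.
Add 9 hours 57 minutes leg 3 → 08:00 UTC (Jan 10).
Add 3 hours 5 minutes layover in Halborough → 11:05 UTC.
Add 3 hours and 15 minutes leg 4 → 14:20 UTC.
Varnholm is UTC−2:00, so local arrival = 14:20 − 2:00 = 12:20 on Jan 10.

12:20 on Jan 10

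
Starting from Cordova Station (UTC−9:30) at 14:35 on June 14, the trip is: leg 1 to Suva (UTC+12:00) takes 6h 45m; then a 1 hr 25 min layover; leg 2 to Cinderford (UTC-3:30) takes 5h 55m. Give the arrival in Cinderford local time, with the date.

10:40 on June 15

Convert departure to UTC: 14:35 + 9:30 = 00:05 UTC on Jun 15.
Add 6 hours 45 minutes leg 1 → 06:50 UTC.
Add 1 hour 25 minutes layover in Suva → 08:15 UTC.
Add 5 hours 55 minutes leg 2 → 14:10 UTC.
Cinderford is UTC−3:30, so local arrival = 14:10 − 3:30 = 10:40 on Jun 15.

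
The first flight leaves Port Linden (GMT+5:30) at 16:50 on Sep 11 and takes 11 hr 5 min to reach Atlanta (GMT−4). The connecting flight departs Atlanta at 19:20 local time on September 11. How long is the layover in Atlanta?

Convert departure to UTC: 16:50 − 5:30 = 11:20 UTC on Sep 11.
Add 11 hours 5 minutes flight time → 22:25 UTC.
Atlanta is UTC−4:00, so local arrival = 22:25 − 4:00 = 18:25 on Sep 11.
Layover = 19:20 − 18:25 = 55 minutes.

55 minutes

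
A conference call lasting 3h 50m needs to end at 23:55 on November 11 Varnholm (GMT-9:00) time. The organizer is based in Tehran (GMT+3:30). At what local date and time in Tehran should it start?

08:35 on November 12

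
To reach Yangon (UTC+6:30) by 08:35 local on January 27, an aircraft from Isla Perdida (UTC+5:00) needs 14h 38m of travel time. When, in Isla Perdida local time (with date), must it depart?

16:27 on Jan 26

Target arrival in UTC: 08:35 − 6:30 = 02:05 on Jan 27.
Subtract 14 hours and 38 minutes → departure 11:27 UTC on Jan 26.
Isla Perdida is UTC+5:00: 11:27 + 5:00 = 16:27 on Jan 26.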